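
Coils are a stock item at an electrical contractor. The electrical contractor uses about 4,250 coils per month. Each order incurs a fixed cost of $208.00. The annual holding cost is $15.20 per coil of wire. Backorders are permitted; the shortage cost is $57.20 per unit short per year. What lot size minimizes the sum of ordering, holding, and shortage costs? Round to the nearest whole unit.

Annual demand D = 4,250 × 12 = 51,000.
With planned backorders, Q* = √(2DS/H) · √((H+B)/B).
√(2DS/H) = √(2 × 51,000 × 208 / 15.2) = 1181.435.
√((H+B)/B) = √((15.2+57.2)/57.2) = 1.1250.
Q* ≈ 1329.172.

Q* ≈ 1,329 coils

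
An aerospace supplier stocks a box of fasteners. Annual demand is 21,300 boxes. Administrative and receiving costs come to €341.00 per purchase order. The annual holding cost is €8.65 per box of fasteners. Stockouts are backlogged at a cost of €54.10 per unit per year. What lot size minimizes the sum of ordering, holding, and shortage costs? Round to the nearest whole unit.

With planned backorders, Q* = √(2DS/H) · √((H+B)/B).
√(2DS/H) = √(2 × 21,300 × 341 / 8.65) = 1295.907.
√((H+B)/B) = √((8.65+54.1)/54.1) = 1.0770.
Q* ≈ 1395.668.

Q* ≈ 1,396 boxes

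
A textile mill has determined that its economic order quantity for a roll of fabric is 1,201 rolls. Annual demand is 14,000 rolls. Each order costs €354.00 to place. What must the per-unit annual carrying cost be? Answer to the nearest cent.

The basic EOQ model gives Q* = √(2DS/H); rearrange for the unknown.
From Q* = √(2DS/H): H = 2DS / Q*² = 2 × 14,000 × 354 / 1,201² = 6.8719.

H ≈ €6.87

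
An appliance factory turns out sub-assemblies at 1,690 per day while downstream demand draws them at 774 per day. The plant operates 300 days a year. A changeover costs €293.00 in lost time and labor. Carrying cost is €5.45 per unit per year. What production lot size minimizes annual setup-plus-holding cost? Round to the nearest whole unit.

Q* ≈ 6,787 sub-assemblies

Annual demand D = 774 × 300 = 232,200.
Production build-up factor (1 − d/p) = 1 − 774/1,690 = 0.5420.
Q* = √(2DS / (H(1 − d/p))) = √(2 × 232,200 × 293 / (5.45 × 0.5420)).
= √(136,069,200 / 2.954) ≈ 6786.991.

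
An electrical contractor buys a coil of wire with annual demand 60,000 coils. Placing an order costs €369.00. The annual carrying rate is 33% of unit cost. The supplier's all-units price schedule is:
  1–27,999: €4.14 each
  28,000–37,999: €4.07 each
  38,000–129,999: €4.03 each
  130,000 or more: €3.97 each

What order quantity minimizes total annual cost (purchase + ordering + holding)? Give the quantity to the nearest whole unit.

Q* ≈ 5,693 coils

Holding cost per unit per year at price C is H = 0.33·C.
Evaluate total cost at each tier's feasible EOQ or, if the EOQ is below the tier, at the tier's minimum quantity.
EOQ at €4.14 = 5693.1 (feasible in tier 1): TC = 60,000×€4.14 + (60,000/5693.1)×369 + (5693.1/2)×0.33×€4.14 = €256,177.87.
EOQ at €4.07 = 5741.8 < 28000, so use break Q=28000: TC = 60,000×€4.07 + (60,000/28000.0)×369 + (28000.0/2)×0.33×€4.07 = €263,794.11.
EOQ at €4.03 = 5770.2 < 38000, so use break Q=38000: TC = 60,000×€4.03 + (60,000/38000.0)×369 + (38000.0/2)×0.33×€4.03 = €267,650.73.
EOQ at €3.97 = 5813.7 < 130000, so use break Q=130000: TC = 60,000×€3.97 + (60,000/130000.0)×369 + (130000.0/2)×0.33×€3.97 = €323,526.81.
Lowest total cost is €256,177.87 at Q = 5693.1.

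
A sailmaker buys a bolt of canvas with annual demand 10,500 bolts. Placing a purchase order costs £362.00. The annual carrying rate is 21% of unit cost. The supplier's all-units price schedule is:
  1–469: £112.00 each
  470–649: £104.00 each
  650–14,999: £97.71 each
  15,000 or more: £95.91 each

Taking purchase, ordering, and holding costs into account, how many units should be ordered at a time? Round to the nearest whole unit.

Q* ≈ 650 bolts

Holding cost per unit per year at price C is H = 0.21·C.
Evaluate total cost at each tier's feasible EOQ or, if the EOQ is below the tier, at the tier's minimum quantity.
Tier 1 (£112.00): EOQ = 568.5 exceeds tier's upper bound 469, so this tier is dominated.
EOQ at £104.00 = 590.0 (feasible in tier 2): TC = 10,500×£104.00 + (10,500/590.0)×362 + (590.0/2)×0.21×£104.00 = £1,104,885.17.
EOQ at £97.71 = 608.7 < 650, so use break Q=650: TC = 10,500×£97.71 + (10,500/650.0)×362 + (650.0/2)×0.21×£97.71 = £1,038,471.40.
EOQ at £95.91 = 614.4 < 15000, so use break Q=15000: TC = 10,500×£95.91 + (10,500/15000.0)×362 + (15000.0/2)×0.21×£95.91 = £1,158,366.65.
Lowest total cost is £1,038,471.40 at Q = 650.0.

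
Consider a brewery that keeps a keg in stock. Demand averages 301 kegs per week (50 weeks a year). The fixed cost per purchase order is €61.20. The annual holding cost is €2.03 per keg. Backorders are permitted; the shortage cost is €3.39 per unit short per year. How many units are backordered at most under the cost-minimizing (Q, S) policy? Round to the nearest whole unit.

S* ≈ 451 kegs

Annual demand D = 301 × 50 = 15,050.
With planned backorders, Q* = √(2DS/H) · √((H+B)/B).
√(2DS/H) = √(2 × 15,050 × 61.2 / 2.03) = 952.601.
√((H+B)/B) = √((2.03+3.39)/3.39) = 1.2644.
Q* ≈ 1204.511.
S* = Q* · H/(H+B) = 1204.511 × 2.03/5.42 ≈ 451.136.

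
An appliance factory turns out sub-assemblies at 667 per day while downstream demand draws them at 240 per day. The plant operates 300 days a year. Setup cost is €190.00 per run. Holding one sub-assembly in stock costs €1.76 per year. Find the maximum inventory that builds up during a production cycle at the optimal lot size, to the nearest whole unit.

Annual demand D = 240 × 300 = 72,000.
Production build-up factor (1 − d/p) = 1 − 240/667 = 0.6402.
Q* = √(2DS / (H(1 − d/p))) = √(2 × 72,000 × 190 / (1.76 × 0.6402)).
= √(27,360,000 / 1.1267) ≈ 4927.773.
Maximum inventory = Q*(1 − d/p) = 4927.773 × 0.6402 ≈ 3154.661.

I_max ≈ 3,155 sub-assemblies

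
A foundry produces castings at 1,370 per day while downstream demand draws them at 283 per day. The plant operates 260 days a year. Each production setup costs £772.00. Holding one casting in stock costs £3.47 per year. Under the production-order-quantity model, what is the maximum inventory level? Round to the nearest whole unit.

Annual demand D = 283 × 260 = 73,580.
Production build-up factor (1 − d/p) = 1 − 283/1,370 = 0.7934.
Q* = √(2DS / (H(1 − d/p))) = √(2 × 73,580 × 772 / (3.47 × 0.7934)).
= √(113,607,520 / 2.7532) ≈ 6423.686.
Maximum inventory = Q*(1 − d/p) = 6423.686 × 0.7934 ≈ 5096.750.

I_max ≈ 5,097 castings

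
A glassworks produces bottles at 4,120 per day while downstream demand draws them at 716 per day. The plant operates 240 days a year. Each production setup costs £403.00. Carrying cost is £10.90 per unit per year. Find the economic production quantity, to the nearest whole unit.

Annual demand D = 716 × 240 = 171,840.
Production build-up factor (1 − d/p) = 1 − 716/4,120 = 0.8262.
Q* = √(2DS / (H(1 − d/p))) = √(2 × 171,840 × 403 / (10.9 × 0.8262)).
= √(138,503,040 / 9.0057) ≈ 3921.663.

Q* ≈ 3,922 bottles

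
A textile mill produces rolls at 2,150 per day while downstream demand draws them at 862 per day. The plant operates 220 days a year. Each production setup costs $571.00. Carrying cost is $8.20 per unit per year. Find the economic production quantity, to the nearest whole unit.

Q* ≈ 6,640 rolls

Annual demand D = 862 × 220 = 189,640.
Production build-up factor (1 − d/p) = 1 − 862/2,150 = 0.5991.
Q* = √(2DS / (H(1 − d/p))) = √(2 × 189,640 × 571 / (8.2 × 0.5991)).
= √(216,568,880 / 4.9124) ≈ 6639.760.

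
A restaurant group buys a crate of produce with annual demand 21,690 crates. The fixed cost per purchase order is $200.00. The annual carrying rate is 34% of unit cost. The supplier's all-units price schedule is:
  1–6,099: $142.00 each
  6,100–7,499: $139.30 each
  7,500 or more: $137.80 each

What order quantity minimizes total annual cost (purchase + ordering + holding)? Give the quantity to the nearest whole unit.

Q* ≈ 424 crates

Holding cost per unit per year at price C is H = 0.34·C.
For each price level, check whether its EOQ is feasible; otherwise the best quantity at that price is the breakpoint.
EOQ at $142.00 = 423.9 (feasible in tier 1): TC = 21,690×$142.00 + (21,690/423.9)×200 + (423.9/2)×0.34×$142.00 = $3,100,446.49.
EOQ at $139.30 = 428.0 < 6100, so use break Q=6100: TC = 21,690×$139.30 + (21,690/6100.0)×200 + (6100.0/2)×0.34×$139.30 = $3,166,582.25.
EOQ at $137.80 = 430.3 < 7500, so use break Q=7500: TC = 21,690×$137.80 + (21,690/7500.0)×200 + (7500.0/2)×0.34×$137.80 = $3,165,155.40.
Lowest total cost is $3,100,446.49 at Q = 423.9.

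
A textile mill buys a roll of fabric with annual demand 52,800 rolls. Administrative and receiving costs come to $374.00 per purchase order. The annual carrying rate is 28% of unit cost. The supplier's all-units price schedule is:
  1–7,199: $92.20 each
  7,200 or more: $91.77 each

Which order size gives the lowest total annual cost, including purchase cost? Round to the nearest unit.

Q* ≈ 1,237 rolls

Holding cost per unit per year at price C is H = 0.28·C.
For each price level, check whether its EOQ is feasible; otherwise the best quantity at that price is the breakpoint.
EOQ at $92.20 = 1236.9 (feasible in tier 1): TC = 52,800×$92.20 + (52,800/1236.9)×374 + (1236.9/2)×0.28×$92.20 = $4,900,090.98.
EOQ at $91.77 = 1239.8 < 7200, so use break Q=7200: TC = 52,800×$91.77 + (52,800/7200.0)×374 + (7200.0/2)×0.28×$91.77 = $4,940,702.83.
Lowest total cost is $4,900,090.98 at Q = 1236.9.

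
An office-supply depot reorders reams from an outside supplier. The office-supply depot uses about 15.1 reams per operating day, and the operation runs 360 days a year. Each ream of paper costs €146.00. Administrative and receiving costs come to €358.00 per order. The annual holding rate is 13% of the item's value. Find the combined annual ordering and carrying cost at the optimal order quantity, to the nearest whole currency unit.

TC* ≈ €8,595

Annual demand D = 15.1 × 360 = 5,436.
Holding cost H = 0.13 × €146.00 = €18.9800 per unit per year.
Q* = √(2DS/H) = √(2 × 5,436 × 358 / 18.98) ≈ 452.84.
At Q*, ordering cost (D/Q*)S equals holding cost (Q*/2)H, each = √(DSH/2).
Minimum total = √(2DSH) = √(2 × 5,436 × 358 × 18.98) ≈ 8594.969.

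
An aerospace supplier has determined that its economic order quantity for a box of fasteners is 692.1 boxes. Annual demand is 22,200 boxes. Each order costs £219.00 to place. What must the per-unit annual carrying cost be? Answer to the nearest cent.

H ≈ £20.30

Squaring Q* = √(2DS/H) gives Q*² = 2DS/H.
From Q* = √(2DS/H): H = 2DS / Q*² = 2 × 22,200 × 219 / 692.1² = 20.2997.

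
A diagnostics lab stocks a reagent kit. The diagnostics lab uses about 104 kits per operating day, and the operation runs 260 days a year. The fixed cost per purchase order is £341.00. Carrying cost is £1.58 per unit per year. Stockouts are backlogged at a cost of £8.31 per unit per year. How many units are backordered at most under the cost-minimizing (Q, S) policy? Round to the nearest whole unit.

Annual demand D = 104 × 260 = 27,040.
With planned backorders, Q* = √(2DS/H) · √((H+B)/B).
√(2DS/H) = √(2 × 27,040 × 341 / 1.58) = 3416.386.
√((H+B)/B) = √((1.58+8.31)/8.31) = 1.0909.
Q* ≈ 3727.045.
S* = Q* · H/(H+B) = 3727.045 × 1.58/9.89 ≈ 595.423.

S* ≈ 595 kits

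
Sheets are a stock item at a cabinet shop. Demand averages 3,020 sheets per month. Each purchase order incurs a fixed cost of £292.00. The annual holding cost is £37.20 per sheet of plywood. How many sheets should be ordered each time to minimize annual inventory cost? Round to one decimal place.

Q* ≈ 754.3 sheets

Annual demand D = 3,020 × 12 = 36,240.
EOQ = √(2DS / H) = √(2 × 36,240 × 292 / 37.2).
= √(21,164,160 / 37.2) = √568,929.0323 ≈ 754.274.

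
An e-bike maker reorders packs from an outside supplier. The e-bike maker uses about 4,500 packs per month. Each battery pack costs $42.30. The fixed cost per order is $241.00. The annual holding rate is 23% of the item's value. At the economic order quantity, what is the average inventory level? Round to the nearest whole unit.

Annual demand D = 4,500 × 12 = 54,000.
Holding cost H = 0.23 × $42.30 = $9.7290 per unit per year.
Q* = √(2DS/H) = √(2 × 54,000 × 241 / 9.729) ≈ 1635.63.
Average inventory = Q*/2 ≈ 1635.63 / 2 = 817.817.

Average inventory ≈ 818 packs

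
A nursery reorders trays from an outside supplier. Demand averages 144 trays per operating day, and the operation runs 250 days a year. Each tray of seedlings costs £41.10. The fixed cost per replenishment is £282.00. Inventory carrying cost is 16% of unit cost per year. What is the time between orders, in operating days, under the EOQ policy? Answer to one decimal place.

T ≈ 12.2 days

Annual demand D = 144 × 250 = 36,000.
Holding cost H = 0.16 × £41.10 = £6.5760 per unit per year.
The optimal lot size = √(2DS/H) = √(2 × 36,000 × 282 / 6.576) ≈ 1757.15.
Cycle time = Q*/D × 250 = 1757.15 / 36,000 × 250 ≈ 12.202 days.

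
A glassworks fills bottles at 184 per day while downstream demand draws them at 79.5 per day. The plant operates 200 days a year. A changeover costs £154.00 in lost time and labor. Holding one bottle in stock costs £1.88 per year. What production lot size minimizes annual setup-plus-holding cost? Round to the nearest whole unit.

Q* ≈ 2,142 bottles

Annual demand D = 79.5 × 200 = 15,900.
Production build-up factor (1 − d/p) = 1 − 79.5/184 = 0.5679.
Q* = √(2DS / (H(1 − d/p))) = √(2 × 15,900 × 154 / (1.88 × 0.5679)).
= √(4,897,200 / 1.0677) ≈ 2141.637.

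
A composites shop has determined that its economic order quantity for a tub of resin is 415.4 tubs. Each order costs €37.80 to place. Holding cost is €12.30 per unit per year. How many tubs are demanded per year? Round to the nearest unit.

Invert the EOQ relation Q*² = 2DS/H.
From Q* = √(2DS/H): D = Q*²H / (2S) = 415.4² × 12.3 / (2 × 37.8) = 28074.776.

D ≈ 28,075 tubs per year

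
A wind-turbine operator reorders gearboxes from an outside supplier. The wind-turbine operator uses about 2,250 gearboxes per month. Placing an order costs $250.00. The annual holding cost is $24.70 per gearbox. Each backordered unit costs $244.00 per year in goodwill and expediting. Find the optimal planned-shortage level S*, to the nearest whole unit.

S* ≈ 71 gearboxes

Annual demand D = 2,250 × 12 = 27,000.
With planned backorders, Q* = √(2DS/H) · √((H+B)/B).
√(2DS/H) = √(2 × 27,000 × 250 / 24.7) = 739.296.
√((H+B)/B) = √((24.7+244)/244) = 1.0494.
Q* ≈ 775.813.
S* = Q* · H/(H+B) = 775.813 × 24.7/268.7 ≈ 71.316.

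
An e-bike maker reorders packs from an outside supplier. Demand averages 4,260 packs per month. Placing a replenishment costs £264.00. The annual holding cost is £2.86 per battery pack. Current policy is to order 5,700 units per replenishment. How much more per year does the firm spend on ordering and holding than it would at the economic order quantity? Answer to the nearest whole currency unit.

Extra cost ≈ £1,733 per year

Annual demand D = 4,260 × 12 = 51,120.
EOQ = √(2DS/H) = √(2 × 51,120 × 264 / 2.86) ≈ 3072.06.
Cost at Q* = (D/Q*)S + (Q*/2)H = √(2DSH) ≈ £8,786.08.
Cost at Q = 5,700: (51,120/5,700)×264 + (5,700/2)×2.86 = £2,367.66 + £8,151.00 = £10,518.66.
Excess = £10,518.66 − £8,786.08 = £1,732.58.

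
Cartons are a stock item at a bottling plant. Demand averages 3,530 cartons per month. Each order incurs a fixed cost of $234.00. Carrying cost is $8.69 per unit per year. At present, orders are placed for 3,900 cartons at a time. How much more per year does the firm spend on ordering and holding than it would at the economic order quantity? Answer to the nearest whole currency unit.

Extra cost ≈ $6,362 per year

Annual demand D = 3,530 × 12 = 42,360.
EOQ = √(2DS/H) = √(2 × 42,360 × 234 / 8.69) ≈ 1510.40.
Cost at Q* = (D/Q*)S + (Q*/2)H = √(2DSH) ≈ $13,125.35.
Cost at Q = 3,900: (42,360/3,900)×234 + (3,900/2)×8.69 = $2,541.60 + $16,945.50 = $19,487.10.
Excess = $19,487.10 − $13,125.35 = $6,361.75.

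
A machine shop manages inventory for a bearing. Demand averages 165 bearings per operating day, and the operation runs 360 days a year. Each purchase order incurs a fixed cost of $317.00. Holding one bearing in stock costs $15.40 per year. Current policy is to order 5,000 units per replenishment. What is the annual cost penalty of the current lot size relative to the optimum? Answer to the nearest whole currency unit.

Annual demand D = 165 × 360 = 59,400.
EOQ = √(2DS/H) = √(2 × 59,400 × 317 / 15.4) ≈ 1563.79.
Cost at Q* = (D/Q*)S + (Q*/2)H = √(2DSH) ≈ $24,082.31.
Cost at Q = 5,000: (59,400/5,000)×317 + (5,000/2)×15.4 = $3,765.96 + $38,500.00 = $42,265.96.
Excess = $42,265.96 − $24,082.31 = $18,183.65.

Extra cost ≈ $18,184 per year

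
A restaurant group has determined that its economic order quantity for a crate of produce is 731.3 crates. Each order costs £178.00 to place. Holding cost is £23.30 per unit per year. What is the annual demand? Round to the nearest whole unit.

D ≈ 35,002 crates per year

Squaring Q* = √(2DS/H) gives Q*² = 2DS/H.
From Q* = √(2DS/H): D = Q*²H / (2S) = 731.3² × 23.3 / (2 × 178) = 35002.339.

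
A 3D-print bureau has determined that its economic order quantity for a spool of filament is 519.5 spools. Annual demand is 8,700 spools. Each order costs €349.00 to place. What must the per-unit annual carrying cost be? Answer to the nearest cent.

H ≈ €22.50

Squaring Q* = √(2DS/H) gives Q*² = 2DS/H.
From Q* = √(2DS/H): H = 2DS / Q*² = 2 × 8,700 × 349 / 519.5² = 22.5011.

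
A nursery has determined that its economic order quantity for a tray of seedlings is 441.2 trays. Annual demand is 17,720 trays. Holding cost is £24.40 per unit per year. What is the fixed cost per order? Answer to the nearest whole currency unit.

S ≈ £134

Invert the EOQ relation Q*² = 2DS/H.
From Q* = √(2DS/H): S = Q*²H / (2D) = 441.2² × 24.4 / (2 × 17,720) = 134.0192.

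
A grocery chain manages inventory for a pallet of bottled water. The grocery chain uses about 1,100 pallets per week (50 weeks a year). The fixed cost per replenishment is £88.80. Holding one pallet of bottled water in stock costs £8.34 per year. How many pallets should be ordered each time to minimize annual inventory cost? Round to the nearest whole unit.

Annual demand D = 1,100 × 50 = 55,000.
EOQ = √(2DS / H) = √(2 × 55,000 × 88.8 / 8.34).
= √(9,768,000 / 8.34) = √1,171,223.0216 ≈ 1082.231.

Q* ≈ 1,082 pallets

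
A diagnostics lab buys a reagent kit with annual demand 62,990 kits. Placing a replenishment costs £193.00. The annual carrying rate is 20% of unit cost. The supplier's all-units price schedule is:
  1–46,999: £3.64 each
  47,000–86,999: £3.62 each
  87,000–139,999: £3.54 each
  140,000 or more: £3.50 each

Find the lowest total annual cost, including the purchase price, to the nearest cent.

TC* ≈ £233,490.82

Holding cost per unit per year at price C is H = 0.20·C.
For each price level, check whether its EOQ is feasible; otherwise the best quantity at that price is the breakpoint.
EOQ at £3.64 = 5779.1 (feasible in tier 1): TC = 62,990×£3.64 + (62,990/5779.1)×193 + (5779.1/2)×0.20×£3.64 = £233,490.82.
EOQ at £3.62 = 5795.1 < 47000, so use break Q=47000: TC = 62,990×£3.62 + (62,990/47000.0)×193 + (47000.0/2)×0.20×£3.62 = £245,296.46.
EOQ at £3.54 = 5860.2 < 87000, so use break Q=87000: TC = 62,990×£3.54 + (62,990/87000.0)×193 + (87000.0/2)×0.20×£3.54 = £253,922.34.
EOQ at £3.50 = 5893.6 < 140000, so use break Q=140000: TC = 62,990×£3.50 + (62,990/140000.0)×193 + (140000.0/2)×0.20×£3.50 = £269,551.84.
Lowest total cost among the candidates is at Q = 5779.1.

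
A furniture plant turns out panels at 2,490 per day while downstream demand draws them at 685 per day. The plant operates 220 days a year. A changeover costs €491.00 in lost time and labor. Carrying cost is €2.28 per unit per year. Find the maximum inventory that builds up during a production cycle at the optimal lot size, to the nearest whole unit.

Annual demand D = 685 × 220 = 150,700.
Production build-up factor (1 − d/p) = 1 − 685/2,490 = 0.7249.
Q* = √(2DS / (H(1 − d/p))) = √(2 × 150,700 × 491 / (2.28 × 0.7249)).
= √(147,987,400 / 1.6528) ≈ 9462.503.
Maximum inventory = Q*(1 − d/p) = 9462.503 × 0.7249 ≈ 6859.364.

I_max ≈ 6,859 panels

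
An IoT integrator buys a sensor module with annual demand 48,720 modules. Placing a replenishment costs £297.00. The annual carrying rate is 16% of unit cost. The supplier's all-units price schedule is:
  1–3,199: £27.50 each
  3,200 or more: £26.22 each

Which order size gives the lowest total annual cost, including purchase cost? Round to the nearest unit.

Q* ≈ 3,200 modules

Holding cost per unit per year at price C is H = 0.16·C.
Candidates are each tier's EOQ (if it falls in that tier) and each price-break quantity.
EOQ at £27.50 = 2564.6 (feasible in tier 1): TC = 48,720×£27.50 + (48,720/2564.6)×297 + (2564.6/2)×0.16×£27.50 = £1,351,084.26.
EOQ at £26.22 = 2626.5 < 3200, so use break Q=3200: TC = 48,720×£26.22 + (48,720/3200.0)×297 + (3200.0/2)×0.16×£26.22 = £1,288,672.54.
Lowest total cost is £1,288,672.54 at Q = 3200.0.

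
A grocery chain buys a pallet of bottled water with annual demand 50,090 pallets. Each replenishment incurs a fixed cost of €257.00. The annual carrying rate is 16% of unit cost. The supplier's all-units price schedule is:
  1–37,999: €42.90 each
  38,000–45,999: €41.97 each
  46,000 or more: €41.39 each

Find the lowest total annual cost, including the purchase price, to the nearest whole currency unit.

Holding cost per unit per year at price C is H = 0.16·C.
Evaluate total cost at each tier's feasible EOQ or, if the EOQ is below the tier, at the tier's minimum quantity.
EOQ at €42.90 = 1936.7 (feasible in tier 1): TC = 50,090×€42.90 + (50,090/1936.7)×257 + (1936.7/2)×0.16×€42.90 = €2,162,154.70.
EOQ at €41.97 = 1958.1 < 38000, so use break Q=38000: TC = 50,090×€41.97 + (50,090/38000.0)×257 + (38000.0/2)×0.16×€41.97 = €2,230,204.87.
EOQ at €41.39 = 1971.7 < 46000, so use break Q=46000: TC = 50,090×€41.39 + (50,090/46000.0)×257 + (46000.0/2)×0.16×€41.39 = €2,225,820.15.
Lowest total cost among the candidates is at Q = 1936.7.

TC* ≈ €2,162,155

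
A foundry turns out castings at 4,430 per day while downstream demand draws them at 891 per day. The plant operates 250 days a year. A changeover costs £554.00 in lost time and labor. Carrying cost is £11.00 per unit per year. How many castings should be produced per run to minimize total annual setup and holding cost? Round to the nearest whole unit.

Annual demand D = 891 × 250 = 222,750.
Production build-up factor (1 − d/p) = 1 − 891/4,430 = 0.7989.
Q* = √(2DS / (H(1 − d/p))) = √(2 × 222,750 × 554 / (11 × 0.7989)).
= √(246,807,000 / 8.7876) ≈ 5299.611.

Q* ≈ 5,300 castings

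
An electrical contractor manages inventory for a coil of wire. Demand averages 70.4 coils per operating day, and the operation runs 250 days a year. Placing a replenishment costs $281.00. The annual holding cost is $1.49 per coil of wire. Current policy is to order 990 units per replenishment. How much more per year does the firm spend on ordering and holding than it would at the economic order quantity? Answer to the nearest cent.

Extra cost ≈ $1,894.11 per year

Annual demand D = 70.4 × 250 = 17,600.
EOQ = √(2DS/H) = √(2 × 17,600 × 281 / 1.49) ≈ 2576.51.
Cost at Q* = (D/Q*)S + (Q*/2)H = √(2DSH) ≈ $3,839.00.
Cost at Q = 990: (17,600/990)×281 + (990/2)×1.49 = $4,995.56 + $737.55 = $5,733.11.
Excess = $5,733.11 − $3,839.00 = $1,894.11.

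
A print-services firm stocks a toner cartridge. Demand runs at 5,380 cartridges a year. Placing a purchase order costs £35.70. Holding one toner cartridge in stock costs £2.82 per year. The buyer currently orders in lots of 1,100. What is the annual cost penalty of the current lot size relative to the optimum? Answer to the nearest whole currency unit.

Extra cost ≈ £685 per year

EOQ = √(2DS/H) = √(2 × 5,380 × 35.7 / 2.82) ≈ 369.08.
Cost at Q* = (D/Q*)S + (Q*/2)H = √(2DSH) ≈ £1,040.79.
Cost at Q = 1,100: (5,380/1,100)×35.7 + (1,100/2)×2.82 = £174.61 + £1,551.00 = £1,725.61.
Excess = £1,725.61 − £1,040.79 = £684.81.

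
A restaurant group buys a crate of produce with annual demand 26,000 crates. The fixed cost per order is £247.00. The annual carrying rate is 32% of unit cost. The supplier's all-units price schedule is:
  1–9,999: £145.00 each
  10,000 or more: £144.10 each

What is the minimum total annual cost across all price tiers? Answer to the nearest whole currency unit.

Holding cost per unit per year at price C is H = 0.32·C.
For each price level, check whether its EOQ is feasible; otherwise the best quantity at that price is the breakpoint.
EOQ at £145.00 = 526.1 (feasible in tier 1): TC = 26,000×£145.00 + (26,000/526.1)×247 + (526.1/2)×0.32×£145.00 = £3,794,412.32.
EOQ at £144.10 = 527.8 < 10000, so use break Q=10000: TC = 26,000×£144.10 + (26,000/10000.0)×247 + (10000.0/2)×0.32×£144.10 = £3,977,802.20.
Lowest total cost among the candidates is at Q = 526.1.

TC* ≈ £3,794,412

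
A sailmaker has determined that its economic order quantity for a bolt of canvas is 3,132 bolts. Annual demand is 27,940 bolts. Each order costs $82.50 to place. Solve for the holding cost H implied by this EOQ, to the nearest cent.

H ≈ $0.47

The basic EOQ model gives Q* = √(2DS/H); rearrange for the unknown.
From Q* = √(2DS/H): H = 2DS / Q*² = 2 × 27,940 × 82.5 / 3,132² = 0.4700.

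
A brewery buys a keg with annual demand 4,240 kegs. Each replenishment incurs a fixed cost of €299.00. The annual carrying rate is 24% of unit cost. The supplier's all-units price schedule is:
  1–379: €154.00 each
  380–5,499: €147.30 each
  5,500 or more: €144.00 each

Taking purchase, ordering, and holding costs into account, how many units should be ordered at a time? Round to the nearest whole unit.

Holding cost per unit per year at price C is H = 0.24·C.
Evaluate total cost at each tier's feasible EOQ or, if the EOQ is below the tier, at the tier's minimum quantity.
EOQ at €154.00 = 261.9 (feasible in tier 1): TC = 4,240×€154.00 + (4,240/261.9)×299 + (261.9/2)×0.24×€154.00 = €662,640.54.
EOQ at €147.30 = 267.8 < 380, so use break Q=380: TC = 4,240×€147.30 + (4,240/380.0)×299 + (380.0/2)×0.24×€147.30 = €634,605.09.
EOQ at €144.00 = 270.9 < 5500, so use break Q=5500: TC = 4,240×€144.00 + (4,240/5500.0)×299 + (5500.0/2)×0.24×€144.00 = €705,830.50.
Lowest total cost is €634,605.09 at Q = 380.0.

Q* ≈ 380 kegs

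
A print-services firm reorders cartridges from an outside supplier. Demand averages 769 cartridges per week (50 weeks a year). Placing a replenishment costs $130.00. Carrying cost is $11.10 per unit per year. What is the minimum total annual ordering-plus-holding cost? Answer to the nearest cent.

TC* ≈ $10,534.07

Annual demand D = 769 × 50 = 38,450.
Q* = √(2DS/H) = √(2 × 38,450 × 130 / 11.1) ≈ 949.02.
At the optimum the two cost components are equal, so total cost = 2·(Q*/2)H = Q*·H.
Minimum total = √(2DSH) = √(2 × 38,450 × 130 × 11.1) ≈ 10534.073.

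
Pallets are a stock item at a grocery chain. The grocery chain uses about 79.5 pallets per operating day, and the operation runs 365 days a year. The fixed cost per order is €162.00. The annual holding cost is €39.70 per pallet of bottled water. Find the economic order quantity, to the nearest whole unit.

Annual demand D = 79.5 × 365 = 29,017.5.
EOQ = √(2DS / H) = √(2 × 29,017.5 × 162 / 39.7).
= √(9,401,670 / 39.7) = √236,817.8841 ≈ 486.639.

Q* ≈ 487 pallets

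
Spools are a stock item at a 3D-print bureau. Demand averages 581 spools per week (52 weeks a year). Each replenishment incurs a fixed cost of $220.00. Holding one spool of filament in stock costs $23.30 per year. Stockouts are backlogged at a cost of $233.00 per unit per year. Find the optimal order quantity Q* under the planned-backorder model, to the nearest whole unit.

Annual demand D = 581 × 52 = 30,212.
With planned backorders, Q* = √(2DS/H) · √((H+B)/B).
√(2DS/H) = √(2 × 30,212 × 220 / 23.3) = 755.332.
√((H+B)/B) = √((23.3+233)/233) = 1.0488.
Q* ≈ 792.199.

Q* ≈ 792 spools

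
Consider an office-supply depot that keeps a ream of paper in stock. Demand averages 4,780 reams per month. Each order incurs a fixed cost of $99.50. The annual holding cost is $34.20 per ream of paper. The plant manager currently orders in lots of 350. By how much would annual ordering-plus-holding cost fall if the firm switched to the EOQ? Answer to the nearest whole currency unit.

Extra cost ≈ $2,534 per year

Annual demand D = 4,780 × 12 = 57,360.
EOQ = √(2DS/H) = √(2 × 57,360 × 99.5 / 34.2) ≈ 577.72.
Cost at Q* = (D/Q*)S + (Q*/2)H = √(2DSH) ≈ $19,758.05.
Cost at Q = 350: (57,360/350)×99.5 + (350/2)×34.2 = $16,306.63 + $5,985.00 = $22,291.63.
Excess = $22,291.63 − $19,758.05 = $2,533.57.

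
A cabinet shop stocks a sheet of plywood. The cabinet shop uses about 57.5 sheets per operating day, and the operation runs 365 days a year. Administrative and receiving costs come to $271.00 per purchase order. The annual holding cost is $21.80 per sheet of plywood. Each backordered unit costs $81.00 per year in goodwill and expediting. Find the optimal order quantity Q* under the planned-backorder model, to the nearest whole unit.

Annual demand D = 57.5 × 365 = 20,987.5.
With planned backorders, Q* = √(2DS/H) · √((H+B)/B).
√(2DS/H) = √(2 × 20,987.5 × 271 / 21.8) = 722.357.
√((H+B)/B) = √((21.8+81)/81) = 1.1266.
Q* ≈ 813.778.

Q* ≈ 814 sheets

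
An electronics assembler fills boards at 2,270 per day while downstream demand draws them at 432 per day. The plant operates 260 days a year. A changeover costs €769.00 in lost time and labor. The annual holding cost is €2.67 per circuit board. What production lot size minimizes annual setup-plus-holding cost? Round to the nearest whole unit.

Annual demand D = 432 × 260 = 112,320.
Production build-up factor (1 − d/p) = 1 − 432/2,270 = 0.8097.
Q* = √(2DS / (H(1 − d/p))) = √(2 × 112,320 × 769 / (2.67 × 0.8097)).
= √(172,748,160 / 2.1619) ≈ 8939.048.

Q* ≈ 8,939 boards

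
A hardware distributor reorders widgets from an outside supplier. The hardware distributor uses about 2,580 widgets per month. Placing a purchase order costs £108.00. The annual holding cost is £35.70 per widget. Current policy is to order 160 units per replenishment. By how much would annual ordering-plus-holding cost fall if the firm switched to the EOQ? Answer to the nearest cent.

Extra cost ≈ £8,302.83 per year

Annual demand D = 2,580 × 12 = 30,960.
EOQ = √(2DS/H) = √(2 × 30,960 × 108 / 35.7) ≈ 432.81.
Cost at Q* = (D/Q*)S + (Q*/2)H = √(2DSH) ≈ £15,451.17.
Cost at Q = 160: (30,960/160)×108 + (160/2)×35.7 = £20,898.00 + £2,856.00 = £23,754.00.
Excess = £23,754.00 − £15,451.17 = £8,302.83.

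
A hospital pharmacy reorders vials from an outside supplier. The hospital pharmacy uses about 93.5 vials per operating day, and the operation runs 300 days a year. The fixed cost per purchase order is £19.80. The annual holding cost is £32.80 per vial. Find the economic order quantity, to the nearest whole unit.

Annual demand D = 93.5 × 300 = 28,050.
EOQ = √(2DS / H) = √(2 × 28,050 × 19.8 / 32.8).
= √(1,110,780 / 32.8) = √33,865.2439 ≈ 184.025.

Q* ≈ 184 vials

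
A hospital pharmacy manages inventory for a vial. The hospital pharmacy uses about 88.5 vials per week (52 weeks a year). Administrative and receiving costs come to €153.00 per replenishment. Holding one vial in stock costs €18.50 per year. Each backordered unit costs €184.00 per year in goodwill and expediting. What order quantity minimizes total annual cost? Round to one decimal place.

Annual demand D = 88.5 × 52 = 4,602.
With planned backorders, Q* = √(2DS/H) · √((H+B)/B).
√(2DS/H) = √(2 × 4,602 × 153 / 18.5) = 275.898.
√((H+B)/B) = √((18.5+184)/184) = 1.0491.
Q* ≈ 289.435.

Q* ≈ 289.4 vials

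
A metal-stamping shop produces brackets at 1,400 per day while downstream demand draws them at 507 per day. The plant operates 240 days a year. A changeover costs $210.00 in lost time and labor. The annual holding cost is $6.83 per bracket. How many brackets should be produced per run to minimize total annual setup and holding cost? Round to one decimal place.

Q* ≈ 3,425.0 brackets

Annual demand D = 507 × 240 = 121,680.
Production build-up factor (1 − d/p) = 1 − 507/1,400 = 0.6379.
Q* = √(2DS / (H(1 − d/p))) = √(2 × 121,680 × 210 / (6.83 × 0.6379)).
= √(51,105,600 / 4.3566) ≈ 3425.013.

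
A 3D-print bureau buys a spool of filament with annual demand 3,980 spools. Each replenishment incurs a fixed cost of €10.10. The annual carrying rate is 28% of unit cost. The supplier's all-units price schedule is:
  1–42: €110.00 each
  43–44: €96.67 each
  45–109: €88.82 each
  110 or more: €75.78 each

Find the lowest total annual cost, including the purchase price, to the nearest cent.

Holding cost per unit per year at price C is H = 0.28·C.
Evaluate total cost at each tier's feasible EOQ or, if the EOQ is below the tier, at the tier's minimum quantity.
Tier 1 (€110.00): EOQ = 51.1 exceeds tier's upper bound 42, so this tier is dominated.
Tier 2 (€96.67): EOQ = 54.5 exceeds tier's upper bound 44, so this tier is dominated.
EOQ at €88.82 = 56.9 (feasible in tier 3): TC = 3,980×€88.82 + (3,980/56.9)×10.1 + (56.9/2)×0.28×€88.82 = €354,917.61.
EOQ at €75.78 = 61.6 < 110, so use break Q=110: TC = 3,980×€75.78 + (3,980/110.0)×10.1 + (110.0/2)×0.28×€75.78 = €303,136.85.
Lowest total cost among the candidates is at Q = 110.0.

TC* ≈ €303,136.85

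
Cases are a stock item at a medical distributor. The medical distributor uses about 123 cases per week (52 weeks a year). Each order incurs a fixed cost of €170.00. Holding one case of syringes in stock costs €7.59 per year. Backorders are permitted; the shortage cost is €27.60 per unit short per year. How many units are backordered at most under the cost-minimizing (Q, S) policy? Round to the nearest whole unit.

Annual demand D = 123 × 52 = 6,396.
With planned backorders, Q* = √(2DS/H) · √((H+B)/B).
√(2DS/H) = √(2 × 6,396 × 170 / 7.59) = 535.270.
√((H+B)/B) = √((7.59+27.6)/27.6) = 1.1292.
Q* ≈ 604.405.
S* = Q* · H/(H+B) = 604.405 × 7.59/35.19 ≈ 130.362.

S* ≈ 130 cases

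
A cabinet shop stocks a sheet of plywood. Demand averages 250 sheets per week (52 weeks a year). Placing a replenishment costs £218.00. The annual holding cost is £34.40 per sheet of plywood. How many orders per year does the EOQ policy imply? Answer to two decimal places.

Annual demand D = 250 × 52 = 13,000.
EOQ = √(2DS/H) = √(2 × 13,000 × 218 / 34.4) ≈ 405.92.
Orders per year = D / Q* = 13,000 / 405.92 ≈ 32.026.

N ≈ 32.03 orders per year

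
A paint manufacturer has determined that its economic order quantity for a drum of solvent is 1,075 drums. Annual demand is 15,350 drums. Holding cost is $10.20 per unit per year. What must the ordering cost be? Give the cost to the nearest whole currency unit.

Invert the EOQ relation Q*² = 2DS/H.
From Q* = √(2DS/H): S = Q*²H / (2D) = 1,075² × 10.2 / (2 × 15,350) = 383.9536.

S ≈ $384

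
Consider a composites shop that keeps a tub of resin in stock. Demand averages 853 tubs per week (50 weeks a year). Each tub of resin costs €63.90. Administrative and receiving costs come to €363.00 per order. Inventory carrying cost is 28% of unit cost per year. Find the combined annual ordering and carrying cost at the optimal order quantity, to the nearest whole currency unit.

TC* ≈ €23,537

Annual demand D = 853 × 50 = 42,650.
Holding cost H = 0.28 × €63.90 = €17.8920 per unit per year.
Q* = √(2DS/H) = √(2 × 42,650 × 363 / 17.892) ≈ 1315.52.
At the optimum the two cost components are equal, so total cost = 2·(Q*/2)H = Q*·H.
Minimum total = √(2DSH) = √(2 × 42,650 × 363 × 17.892) ≈ 23537.334.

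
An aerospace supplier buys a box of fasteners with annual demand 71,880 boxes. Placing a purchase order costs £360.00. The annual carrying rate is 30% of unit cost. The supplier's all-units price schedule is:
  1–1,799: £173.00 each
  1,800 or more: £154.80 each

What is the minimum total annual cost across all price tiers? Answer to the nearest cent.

Holding cost per unit per year at price C is H = 0.30·C.
Candidates are each tier's EOQ (if it falls in that tier) and each price-break quantity.
EOQ at £173.00 = 998.6 (feasible in tier 1): TC = 71,880×£173.00 + (71,880/998.6)×360 + (998.6/2)×0.30×£173.00 = £12,487,066.75.
EOQ at £154.80 = 1055.7 < 1800, so use break Q=1800: TC = 71,880×£154.80 + (71,880/1800.0)×360 + (1800.0/2)×0.30×£154.80 = £11,183,196.00.
Lowest total cost among the candidates is at Q = 1800.0.

TC* ≈ £11,183,196.00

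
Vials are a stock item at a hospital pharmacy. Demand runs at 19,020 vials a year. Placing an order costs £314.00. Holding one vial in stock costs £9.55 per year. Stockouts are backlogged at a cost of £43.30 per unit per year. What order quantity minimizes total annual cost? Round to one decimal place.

Q* ≈ 1,235.6 vials

With planned backorders, Q* = √(2DS/H) · √((H+B)/B).
√(2DS/H) = √(2 × 19,020 × 314 / 9.55) = 1118.365.
√((H+B)/B) = √((9.55+43.3)/43.3) = 1.1048.
Q* ≈ 1235.555.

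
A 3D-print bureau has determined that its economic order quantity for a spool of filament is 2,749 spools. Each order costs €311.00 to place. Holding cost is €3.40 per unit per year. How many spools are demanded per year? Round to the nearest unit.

Invert the EOQ relation Q*² = 2DS/H.
From Q* = √(2DS/H): D = Q*²H / (2S) = 2,749² × 3.4 / (2 × 311) = 41308.366.

D ≈ 41,308 spools per year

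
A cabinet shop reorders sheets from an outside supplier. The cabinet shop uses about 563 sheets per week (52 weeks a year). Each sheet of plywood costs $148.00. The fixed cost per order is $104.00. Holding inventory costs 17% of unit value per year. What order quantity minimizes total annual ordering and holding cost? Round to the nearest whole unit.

Annual demand D = 563 × 52 = 29,276.
Holding cost H = 0.17 × $148.00 = $25.1600 per unit per year.
EOQ = √(2DS / H) = √(2 × 29,276 × 104 / 25.16).
= √(6,089,408 / 25.16) = √242,027.345 ≈ 491.963.

Q* ≈ 492 sheets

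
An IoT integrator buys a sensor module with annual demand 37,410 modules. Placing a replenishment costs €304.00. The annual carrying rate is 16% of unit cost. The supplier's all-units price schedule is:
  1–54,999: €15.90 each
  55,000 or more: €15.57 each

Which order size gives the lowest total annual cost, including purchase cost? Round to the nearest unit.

Holding cost per unit per year at price C is H = 0.16·C.
Evaluate total cost at each tier's feasible EOQ or, if the EOQ is below the tier, at the tier's minimum quantity.
EOQ at €15.90 = 2990.1 (feasible in tier 1): TC = 37,410×€15.90 + (37,410/2990.1)×304 + (2990.1/2)×0.16×€15.90 = €602,425.84.
EOQ at €15.57 = 3021.6 < 55000, so use break Q=55000: TC = 37,410×€15.57 + (37,410/55000.0)×304 + (55000.0/2)×0.16×€15.57 = €651,188.48.
Lowest total cost is €602,425.84 at Q = 2990.1.

Q* ≈ 2,990 modules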